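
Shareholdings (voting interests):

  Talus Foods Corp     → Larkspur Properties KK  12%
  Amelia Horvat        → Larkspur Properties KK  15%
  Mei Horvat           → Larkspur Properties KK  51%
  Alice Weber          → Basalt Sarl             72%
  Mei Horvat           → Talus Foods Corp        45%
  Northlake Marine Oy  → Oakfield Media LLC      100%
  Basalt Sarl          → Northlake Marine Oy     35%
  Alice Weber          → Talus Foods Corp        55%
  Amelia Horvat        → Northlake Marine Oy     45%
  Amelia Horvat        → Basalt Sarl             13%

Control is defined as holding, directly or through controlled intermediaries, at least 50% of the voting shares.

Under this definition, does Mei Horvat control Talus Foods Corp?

Mei holds 51% of Larkspur, so Mei controls Larkspur.
In Talus, Mei's side holds only 45%, not ≥ 50%.
So Mei does not control Talus.

No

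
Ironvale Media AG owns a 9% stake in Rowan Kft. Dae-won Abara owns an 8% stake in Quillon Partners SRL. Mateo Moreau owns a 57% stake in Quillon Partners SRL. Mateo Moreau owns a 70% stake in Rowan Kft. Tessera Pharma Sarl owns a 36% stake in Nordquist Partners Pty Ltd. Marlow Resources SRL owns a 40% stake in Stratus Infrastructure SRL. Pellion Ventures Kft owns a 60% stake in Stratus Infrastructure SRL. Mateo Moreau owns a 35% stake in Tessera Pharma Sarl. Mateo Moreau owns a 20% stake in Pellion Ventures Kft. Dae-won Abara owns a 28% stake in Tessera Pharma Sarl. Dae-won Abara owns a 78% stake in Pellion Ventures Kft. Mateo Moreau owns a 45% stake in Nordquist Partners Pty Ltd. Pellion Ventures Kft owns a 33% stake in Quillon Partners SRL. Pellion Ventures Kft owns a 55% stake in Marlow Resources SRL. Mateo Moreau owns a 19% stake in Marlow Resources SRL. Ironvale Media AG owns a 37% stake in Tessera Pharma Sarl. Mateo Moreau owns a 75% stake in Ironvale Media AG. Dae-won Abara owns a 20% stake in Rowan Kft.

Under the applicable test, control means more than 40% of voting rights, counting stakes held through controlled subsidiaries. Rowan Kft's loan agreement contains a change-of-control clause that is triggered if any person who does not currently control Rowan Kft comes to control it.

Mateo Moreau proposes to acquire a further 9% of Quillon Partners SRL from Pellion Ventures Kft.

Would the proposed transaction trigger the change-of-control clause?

The purchase adds only to Mateo's holdings (Pellion's stake shrinks), so Mateo is the only person who could newly come to control Rowan.
Mateo holds 75% of Ironvale, so Mateo controls Ironvale.
Mateo and Ironvale together hold 70% + 9% = 79% of Rowan, so Mateo controls Rowan.
So Mateo already controls Rowan before the transaction.
After the purchase, Mateo's direct stake in Quillon rises to 57% + 9% = 66%, and Pellion's stake falls to 24%.
Mateo controlled Rowan already, so this is not a new person acquiring control; every other person's position is unchanged or reduced.
No new person acquires control, so the clause is not triggered.

No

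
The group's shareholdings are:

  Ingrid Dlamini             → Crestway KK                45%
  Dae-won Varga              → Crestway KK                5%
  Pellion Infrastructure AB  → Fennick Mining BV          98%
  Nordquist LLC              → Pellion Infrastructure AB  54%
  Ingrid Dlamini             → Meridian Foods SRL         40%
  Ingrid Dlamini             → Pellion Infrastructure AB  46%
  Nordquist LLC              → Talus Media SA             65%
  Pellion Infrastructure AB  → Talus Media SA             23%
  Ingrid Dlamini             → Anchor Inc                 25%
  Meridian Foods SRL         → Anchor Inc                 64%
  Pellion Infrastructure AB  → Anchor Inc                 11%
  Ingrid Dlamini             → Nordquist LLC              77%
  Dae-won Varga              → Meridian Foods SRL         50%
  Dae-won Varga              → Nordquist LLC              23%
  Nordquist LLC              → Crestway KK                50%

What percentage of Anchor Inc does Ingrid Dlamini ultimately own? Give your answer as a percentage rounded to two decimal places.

Ingrid reaches Anchor along 4 paths.
Direct stake: 25% = 25%.
Via Pellion: 46% × 11% = 5.06%.
Via Nordquist → Pellion: 77% × 54% × 11% = 4.5738%.
Via Meridian: 40% × 64% = 25.6%.
Total: 25% + 5.06% + 4.5738% + 25.6% = 60.2338%.
Rounded: 60.23%.

60.23%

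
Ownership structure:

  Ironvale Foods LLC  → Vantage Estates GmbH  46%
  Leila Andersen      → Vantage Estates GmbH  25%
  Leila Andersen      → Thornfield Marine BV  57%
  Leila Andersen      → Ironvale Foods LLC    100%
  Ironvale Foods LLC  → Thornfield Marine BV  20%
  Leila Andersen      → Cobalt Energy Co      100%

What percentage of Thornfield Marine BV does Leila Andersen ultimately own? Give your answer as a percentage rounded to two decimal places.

77.00%

Leila reaches Thornfield along 2 paths.
Via Ironvale: 100% × 20% = 20%.
Direct stake: 57% = 57%.
Total: 20% + 57% = 77%.
Rounded: 77.00%.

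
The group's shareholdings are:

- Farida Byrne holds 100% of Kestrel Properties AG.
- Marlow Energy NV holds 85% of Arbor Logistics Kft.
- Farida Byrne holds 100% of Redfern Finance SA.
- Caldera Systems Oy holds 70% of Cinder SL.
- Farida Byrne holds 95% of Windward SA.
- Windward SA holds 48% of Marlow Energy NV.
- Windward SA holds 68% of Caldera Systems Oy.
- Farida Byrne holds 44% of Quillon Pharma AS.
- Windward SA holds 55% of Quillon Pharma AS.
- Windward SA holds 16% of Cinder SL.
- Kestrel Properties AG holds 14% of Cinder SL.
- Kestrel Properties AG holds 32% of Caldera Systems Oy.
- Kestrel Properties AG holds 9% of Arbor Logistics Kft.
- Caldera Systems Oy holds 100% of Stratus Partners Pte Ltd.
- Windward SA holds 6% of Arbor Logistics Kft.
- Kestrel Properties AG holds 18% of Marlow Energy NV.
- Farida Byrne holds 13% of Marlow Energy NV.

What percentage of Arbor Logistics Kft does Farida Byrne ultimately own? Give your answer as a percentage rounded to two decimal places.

Farida reaches Arbor along 5 paths.
Via Marlow: 13% × 85% = 11.05%.
Via Windward → Marlow: 95% × 48% × 85% = 38.76%.
Via Kestrel → Marlow: 100% × 18% × 85% = 15.3%.
Via Windward: 95% × 6% = 5.7%.
Via Kestrel: 100% × 9% = 9%.
Total: 11.05% + 38.76% + 15.3% + 5.7% + 9% = 79.81%.

79.81%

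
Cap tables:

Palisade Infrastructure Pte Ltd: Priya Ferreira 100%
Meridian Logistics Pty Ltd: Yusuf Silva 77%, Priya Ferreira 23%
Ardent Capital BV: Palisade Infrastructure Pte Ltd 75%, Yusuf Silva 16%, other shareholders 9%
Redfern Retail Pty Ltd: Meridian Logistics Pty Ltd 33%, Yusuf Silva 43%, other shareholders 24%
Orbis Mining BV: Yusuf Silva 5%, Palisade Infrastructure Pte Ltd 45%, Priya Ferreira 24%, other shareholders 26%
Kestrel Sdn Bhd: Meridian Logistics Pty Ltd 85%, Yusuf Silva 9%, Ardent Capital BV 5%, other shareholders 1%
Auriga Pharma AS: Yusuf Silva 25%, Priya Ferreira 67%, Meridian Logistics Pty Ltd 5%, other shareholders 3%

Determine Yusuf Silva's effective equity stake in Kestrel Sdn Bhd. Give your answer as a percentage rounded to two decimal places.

75.25%

Yusuf reaches Kestrel along 3 paths.
Via Meridian: 77% × 85% = 65.45%.
Direct stake: 9% = 9%.
Via Ardent: 16% × 5% = 0.8%.
Total: 65.45% + 9% + 0.8% = 75.25%.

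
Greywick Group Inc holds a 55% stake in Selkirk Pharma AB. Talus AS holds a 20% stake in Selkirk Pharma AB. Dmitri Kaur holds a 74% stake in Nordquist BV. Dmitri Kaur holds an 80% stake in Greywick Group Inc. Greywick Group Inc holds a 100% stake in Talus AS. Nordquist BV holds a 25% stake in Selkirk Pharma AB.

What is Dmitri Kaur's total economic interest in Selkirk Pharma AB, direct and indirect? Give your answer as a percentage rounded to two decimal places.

78.50%

Dmitri reaches Selkirk along 3 paths.
Via Greywick → Talus: 80% × 100% × 20% = 16%.
Via Greywick: 80% × 55% = 44%.
Via Nordquist: 74% × 25% = 18.5%.
Total: 16% + 44% + 18.5% = 78.5%.
Rounded: 78.50%.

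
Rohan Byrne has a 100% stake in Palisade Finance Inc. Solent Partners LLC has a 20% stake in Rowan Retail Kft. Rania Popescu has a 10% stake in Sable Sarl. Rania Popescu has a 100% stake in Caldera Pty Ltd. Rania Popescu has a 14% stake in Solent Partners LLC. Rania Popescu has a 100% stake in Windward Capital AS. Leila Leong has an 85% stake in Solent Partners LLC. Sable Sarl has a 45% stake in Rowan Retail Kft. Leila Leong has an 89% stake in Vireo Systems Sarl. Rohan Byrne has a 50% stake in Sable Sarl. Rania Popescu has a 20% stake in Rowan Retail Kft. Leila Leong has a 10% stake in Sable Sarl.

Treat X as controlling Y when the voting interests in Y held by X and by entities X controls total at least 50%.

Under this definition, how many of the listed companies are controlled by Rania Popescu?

2

Rania holds 100% of Windward, so Rania controls Windward.
Rania holds 100% of Caldera, so Rania controls Caldera.
No other company's threshold is met.
Rania controls 2 companies.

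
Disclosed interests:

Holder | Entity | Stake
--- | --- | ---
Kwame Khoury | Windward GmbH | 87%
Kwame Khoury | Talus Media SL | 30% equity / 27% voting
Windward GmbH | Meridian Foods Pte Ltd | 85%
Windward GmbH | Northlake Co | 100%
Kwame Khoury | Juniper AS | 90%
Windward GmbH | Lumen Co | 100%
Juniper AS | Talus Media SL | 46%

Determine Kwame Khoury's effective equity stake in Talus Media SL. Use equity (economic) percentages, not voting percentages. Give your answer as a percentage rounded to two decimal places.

71.40%

Kwame reaches Talus along 2 paths.
Via Juniper: 90% × 46% = 41.4%.
Direct stake: 30% = 30%.
Total: 41.4% + 30% = 71.4%.
Rounded: 71.40%.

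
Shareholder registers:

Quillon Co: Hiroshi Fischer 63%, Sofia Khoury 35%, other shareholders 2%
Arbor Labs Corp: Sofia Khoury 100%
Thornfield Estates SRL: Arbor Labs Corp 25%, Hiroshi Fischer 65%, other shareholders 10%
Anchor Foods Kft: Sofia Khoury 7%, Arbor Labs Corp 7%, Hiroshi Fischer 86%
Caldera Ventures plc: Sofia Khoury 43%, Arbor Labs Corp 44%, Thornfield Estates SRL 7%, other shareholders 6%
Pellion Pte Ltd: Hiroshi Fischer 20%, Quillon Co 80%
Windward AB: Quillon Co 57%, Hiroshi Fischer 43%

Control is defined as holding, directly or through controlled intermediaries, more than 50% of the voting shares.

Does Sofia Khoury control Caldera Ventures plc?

Yes

Sofia holds 100% of Arbor, so Sofia controls Arbor.
Sofia and Arbor together hold 43% + 44% = 87% of Caldera, so Sofia controls Caldera.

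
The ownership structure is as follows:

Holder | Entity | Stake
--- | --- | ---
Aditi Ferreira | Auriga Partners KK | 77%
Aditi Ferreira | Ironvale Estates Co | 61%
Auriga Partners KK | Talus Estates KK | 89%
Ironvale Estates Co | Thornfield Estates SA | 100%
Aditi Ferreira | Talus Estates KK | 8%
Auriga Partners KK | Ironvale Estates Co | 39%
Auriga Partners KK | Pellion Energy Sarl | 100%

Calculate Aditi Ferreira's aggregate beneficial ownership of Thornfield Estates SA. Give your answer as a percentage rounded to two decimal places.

Aditi reaches Thornfield along 2 paths.
Via Ironvale: 61% × 100% = 61%.
Via Auriga → Ironvale: 77% × 39% × 100% = 30.03%.
Total: 61% + 30.03% = 91.03%.

91.03%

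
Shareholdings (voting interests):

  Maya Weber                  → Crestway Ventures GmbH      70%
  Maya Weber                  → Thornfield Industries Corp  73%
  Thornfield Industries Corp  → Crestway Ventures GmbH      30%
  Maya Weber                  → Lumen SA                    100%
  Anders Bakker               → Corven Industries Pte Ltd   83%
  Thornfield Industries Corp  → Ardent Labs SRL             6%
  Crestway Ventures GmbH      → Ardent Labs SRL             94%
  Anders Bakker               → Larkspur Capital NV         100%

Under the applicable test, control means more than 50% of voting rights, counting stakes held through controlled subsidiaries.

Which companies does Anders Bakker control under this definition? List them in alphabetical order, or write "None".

Anders holds 83% of Corven, so Anders controls Corven.
Anders holds 100% of Larkspur, so Anders controls Larkspur.
No other company's threshold is met.

Corven Industries Pte Ltd, Larkspur Capital NV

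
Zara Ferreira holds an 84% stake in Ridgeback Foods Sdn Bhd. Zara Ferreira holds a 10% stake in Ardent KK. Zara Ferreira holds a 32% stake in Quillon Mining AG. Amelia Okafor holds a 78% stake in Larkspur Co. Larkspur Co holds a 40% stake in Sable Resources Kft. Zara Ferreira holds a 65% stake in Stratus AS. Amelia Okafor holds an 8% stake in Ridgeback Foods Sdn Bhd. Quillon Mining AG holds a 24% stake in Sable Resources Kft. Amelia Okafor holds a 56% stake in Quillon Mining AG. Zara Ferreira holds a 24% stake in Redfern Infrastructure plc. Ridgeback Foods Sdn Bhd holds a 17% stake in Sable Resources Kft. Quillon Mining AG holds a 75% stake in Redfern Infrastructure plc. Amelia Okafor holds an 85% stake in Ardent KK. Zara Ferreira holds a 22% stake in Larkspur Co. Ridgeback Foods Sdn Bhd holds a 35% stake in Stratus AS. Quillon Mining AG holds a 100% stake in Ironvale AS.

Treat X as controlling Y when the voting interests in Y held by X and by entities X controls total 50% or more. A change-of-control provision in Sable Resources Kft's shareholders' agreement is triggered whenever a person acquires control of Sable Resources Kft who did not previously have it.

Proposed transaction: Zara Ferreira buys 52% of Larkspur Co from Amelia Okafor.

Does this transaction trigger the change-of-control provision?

Yes

The purchase adds only to Zara's holdings (Amelia's stake shrinks), so Zara is the only person who could newly come to control Sable.
Zara holds 84% of Ridgeback, so Zara controls Ridgeback.
Zara and Ridgeback together hold 65% + 35% = 100% of Stratus, so Zara controls Stratus.
In Sable, Zara's side holds only 17%, not ≥ 50%.
So before the transaction, Zara does not control Sable.
After the purchase, Zara's direct stake in Larkspur rises to 22% + 52% = 74%, and Amelia's stake falls to 26%.
Zara holds 74% of Larkspur, so Zara controls Larkspur.
Larkspur and Ridgeback together hold 40% + 17% = 57% of Sable, so Zara controls Sable.
Zara did not control Sable before and does after, so the clause is triggered.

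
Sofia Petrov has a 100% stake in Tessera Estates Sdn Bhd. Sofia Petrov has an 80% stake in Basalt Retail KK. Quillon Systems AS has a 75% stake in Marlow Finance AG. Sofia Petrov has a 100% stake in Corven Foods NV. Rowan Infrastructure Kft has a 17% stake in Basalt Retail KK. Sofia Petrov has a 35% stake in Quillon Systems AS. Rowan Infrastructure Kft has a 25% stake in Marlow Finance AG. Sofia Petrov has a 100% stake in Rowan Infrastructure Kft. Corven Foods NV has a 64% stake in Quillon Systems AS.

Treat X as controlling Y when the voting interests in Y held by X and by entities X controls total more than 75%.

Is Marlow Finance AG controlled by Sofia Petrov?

Sofia holds 100% of Corven, so Sofia controls Corven.
Sofia and Corven together hold 35% + 64% = 99% of Quillon, so Sofia controls Quillon.
Sofia holds 100% of Rowan, so Sofia controls Rowan.
Quillon and Rowan together hold 75% + 25% = 100% of Marlow, so Sofia controls Marlow.

Yes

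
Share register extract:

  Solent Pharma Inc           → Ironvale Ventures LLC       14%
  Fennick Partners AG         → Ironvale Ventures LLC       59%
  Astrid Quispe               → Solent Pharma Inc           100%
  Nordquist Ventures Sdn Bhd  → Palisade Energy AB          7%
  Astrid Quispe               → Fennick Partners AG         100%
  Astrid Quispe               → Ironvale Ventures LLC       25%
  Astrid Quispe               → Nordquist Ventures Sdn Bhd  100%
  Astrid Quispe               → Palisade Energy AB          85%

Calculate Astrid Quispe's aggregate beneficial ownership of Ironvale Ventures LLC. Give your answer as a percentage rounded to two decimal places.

Astrid reaches Ironvale along 3 paths.
Direct stake: 25% = 25%.
Via Fennick: 100% × 59% = 59%.
Via Solent: 100% × 14% = 14%.
Total: 25% + 59% + 14% = 98%.
Rounded: 98.00%.

98.00%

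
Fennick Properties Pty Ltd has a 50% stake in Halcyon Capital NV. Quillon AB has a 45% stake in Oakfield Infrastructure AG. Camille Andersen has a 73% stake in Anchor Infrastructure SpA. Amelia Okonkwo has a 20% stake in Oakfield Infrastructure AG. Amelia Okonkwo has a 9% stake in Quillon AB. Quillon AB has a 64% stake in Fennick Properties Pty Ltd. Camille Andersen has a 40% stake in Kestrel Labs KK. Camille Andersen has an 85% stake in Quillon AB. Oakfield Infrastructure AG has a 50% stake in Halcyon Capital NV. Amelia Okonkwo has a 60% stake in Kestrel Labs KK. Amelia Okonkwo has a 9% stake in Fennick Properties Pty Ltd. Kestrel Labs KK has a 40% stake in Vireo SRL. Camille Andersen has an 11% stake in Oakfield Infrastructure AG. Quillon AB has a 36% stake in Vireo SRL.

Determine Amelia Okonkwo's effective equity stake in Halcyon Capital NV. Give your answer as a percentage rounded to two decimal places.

19.41%

Amelia reaches Halcyon along 4 paths.
Via Oakfield: 20% × 50% = 10%.
Via Quillon → Oakfield: 9% × 45% × 50% = 2.025%.
Via Quillon → Fennick: 9% × 64% × 50% = 2.88%.
Via Fennick: 9% × 50% = 4.5%.
Total: 10% + 2.025% + 2.88% + 4.5% = 19.405%.
Rounded: 19.41%.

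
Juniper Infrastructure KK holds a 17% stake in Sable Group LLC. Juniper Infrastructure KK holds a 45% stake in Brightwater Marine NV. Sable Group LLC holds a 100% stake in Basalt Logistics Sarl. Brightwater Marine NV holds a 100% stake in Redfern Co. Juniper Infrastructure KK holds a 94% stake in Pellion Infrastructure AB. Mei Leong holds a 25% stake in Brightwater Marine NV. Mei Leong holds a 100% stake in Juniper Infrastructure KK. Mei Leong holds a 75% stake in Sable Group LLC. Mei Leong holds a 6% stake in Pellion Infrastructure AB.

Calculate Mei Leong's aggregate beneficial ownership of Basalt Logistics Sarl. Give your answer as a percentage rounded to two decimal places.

Mei reaches Basalt along 2 paths.
Via Sable: 75% × 100% = 75%.
Via Juniper → Sable: 100% × 17% × 100% = 17%.
Total: 75% + 17% = 92%.
Rounded: 92.00%.

92.00%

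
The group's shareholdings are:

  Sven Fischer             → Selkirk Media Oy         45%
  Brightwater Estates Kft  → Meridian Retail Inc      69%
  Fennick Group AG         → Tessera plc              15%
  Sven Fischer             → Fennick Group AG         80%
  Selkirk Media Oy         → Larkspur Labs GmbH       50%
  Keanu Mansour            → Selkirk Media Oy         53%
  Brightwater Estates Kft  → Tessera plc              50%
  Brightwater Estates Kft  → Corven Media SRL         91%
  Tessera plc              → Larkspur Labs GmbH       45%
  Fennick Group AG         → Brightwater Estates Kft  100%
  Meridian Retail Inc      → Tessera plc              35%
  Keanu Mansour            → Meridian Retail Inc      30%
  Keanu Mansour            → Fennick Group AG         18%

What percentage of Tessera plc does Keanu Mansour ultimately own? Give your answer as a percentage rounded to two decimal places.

Keanu reaches Tessera along 4 paths.
Via Fennick → Brightwater: 18% × 100% × 50% = 9%.
Via Fennick: 18% × 15% = 2.7%.
Via Fennick → Brightwater → Meridian: 18% × 100% × 69% × 35% = 4.347%.
Via Meridian: 30% × 35% = 10.5%.
Total: 9% + 2.7% + 4.347% + 10.5% = 26.547%.
Rounded: 26.55%.

26.55%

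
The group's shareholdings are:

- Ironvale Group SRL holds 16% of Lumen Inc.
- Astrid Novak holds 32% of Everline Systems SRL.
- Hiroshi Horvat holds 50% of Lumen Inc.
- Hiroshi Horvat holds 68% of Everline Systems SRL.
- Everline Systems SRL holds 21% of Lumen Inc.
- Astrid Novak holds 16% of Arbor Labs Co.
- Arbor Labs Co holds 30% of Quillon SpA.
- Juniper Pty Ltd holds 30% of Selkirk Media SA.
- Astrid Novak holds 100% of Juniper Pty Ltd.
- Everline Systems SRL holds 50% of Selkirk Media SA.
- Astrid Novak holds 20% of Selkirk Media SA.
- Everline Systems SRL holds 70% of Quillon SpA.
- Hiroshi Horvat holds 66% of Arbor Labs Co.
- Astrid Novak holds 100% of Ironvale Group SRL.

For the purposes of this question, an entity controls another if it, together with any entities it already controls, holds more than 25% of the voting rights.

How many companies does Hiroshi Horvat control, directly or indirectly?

Hiroshi holds 68% of Everline, so Hiroshi controls Everline.
Hiroshi holds 66% of Arbor, so Hiroshi controls Arbor.
Everline holds 50% of Selkirk, so Hiroshi controls Selkirk.
Everline and Arbor together hold 70% + 30% = 100% of Quillon, so Hiroshi controls Quillon.
Hiroshi and Everline together hold 50% + 21% = 71% of Lumen, so Hiroshi controls Lumen.
No other company's threshold is met.
Hiroshi controls 5 companies.

5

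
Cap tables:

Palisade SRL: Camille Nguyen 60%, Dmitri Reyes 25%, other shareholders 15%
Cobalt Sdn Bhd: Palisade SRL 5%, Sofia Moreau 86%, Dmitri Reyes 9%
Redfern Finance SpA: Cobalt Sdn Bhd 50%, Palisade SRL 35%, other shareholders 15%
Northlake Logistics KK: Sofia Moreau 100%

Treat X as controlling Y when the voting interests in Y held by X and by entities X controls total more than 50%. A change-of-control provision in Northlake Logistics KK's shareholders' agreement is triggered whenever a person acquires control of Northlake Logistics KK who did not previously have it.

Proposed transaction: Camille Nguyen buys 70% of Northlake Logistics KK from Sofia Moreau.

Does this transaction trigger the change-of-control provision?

Yes

The purchase adds only to Camille's holdings (Sofia's stake shrinks), so Camille is the only person who could newly come to control Northlake.
Camille holds 60% of Palisade, so Camille controls Palisade.
Neither Camille nor any entity Camille controls holds any voting interest in Northlake.
So before the transaction, Camille does not control Northlake.
After the purchase, Camille holds 70% of Northlake directly, and Sofia's stake falls to 30%.
Camille holds 70% of Northlake, so Camille controls Northlake.
Camille did not control Northlake before and does after, so the clause is triggered.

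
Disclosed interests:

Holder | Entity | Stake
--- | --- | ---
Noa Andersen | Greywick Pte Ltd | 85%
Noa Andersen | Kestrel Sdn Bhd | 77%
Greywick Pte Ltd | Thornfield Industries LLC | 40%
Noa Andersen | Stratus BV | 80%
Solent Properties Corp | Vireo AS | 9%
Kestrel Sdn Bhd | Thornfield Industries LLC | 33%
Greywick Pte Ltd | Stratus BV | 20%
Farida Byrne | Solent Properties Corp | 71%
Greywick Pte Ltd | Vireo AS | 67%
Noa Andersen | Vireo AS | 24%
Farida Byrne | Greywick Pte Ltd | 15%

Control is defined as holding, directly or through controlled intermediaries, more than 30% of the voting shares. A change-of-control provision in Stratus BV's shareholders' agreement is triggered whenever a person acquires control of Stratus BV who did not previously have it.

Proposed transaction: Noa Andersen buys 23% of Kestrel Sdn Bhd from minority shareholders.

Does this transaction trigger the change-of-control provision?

The purchase changes only Noa's holdings, so Noa is the only person who could newly come to control Stratus.
Noa holds 85% of Greywick, so Noa controls Greywick.
Greywick and Noa together hold 20% + 80% = 100% of Stratus, so Noa controls Stratus.
So Noa already controls Stratus before the transaction.
After the purchase, Noa's direct stake in Kestrel rises to 77% + 23% = 100%.
Noa controlled Stratus already, so this is not a new person acquiring control; every other person's position is unchanged or reduced.
No new person acquires control, so the clause is not triggered.

No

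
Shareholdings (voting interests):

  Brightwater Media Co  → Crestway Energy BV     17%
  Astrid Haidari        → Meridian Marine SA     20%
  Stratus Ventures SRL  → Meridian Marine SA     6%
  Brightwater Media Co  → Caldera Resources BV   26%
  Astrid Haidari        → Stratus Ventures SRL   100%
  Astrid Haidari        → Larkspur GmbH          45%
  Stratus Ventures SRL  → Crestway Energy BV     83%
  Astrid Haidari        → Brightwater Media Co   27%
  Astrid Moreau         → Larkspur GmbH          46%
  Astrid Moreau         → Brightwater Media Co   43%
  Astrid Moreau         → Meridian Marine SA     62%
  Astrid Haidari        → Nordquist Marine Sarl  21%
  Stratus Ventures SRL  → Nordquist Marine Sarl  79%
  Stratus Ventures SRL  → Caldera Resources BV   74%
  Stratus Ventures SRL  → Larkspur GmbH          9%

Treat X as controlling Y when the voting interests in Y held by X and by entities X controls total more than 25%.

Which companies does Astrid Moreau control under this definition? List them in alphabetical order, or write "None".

Astrid Moreau holds 62% of Meridian, so Astrid Moreau controls Meridian.
Astrid Moreau holds 43% of Brightwater, so Astrid Moreau controls Brightwater.
Astrid Moreau holds 46% of Larkspur, so Astrid Moreau controls Larkspur.
Brightwater holds 26% of Caldera, so Astrid Moreau controls Caldera.
No other company's threshold is met.

Brightwater Media Co, Caldera Resources BV, Larkspur GmbH, Meridian Marine SA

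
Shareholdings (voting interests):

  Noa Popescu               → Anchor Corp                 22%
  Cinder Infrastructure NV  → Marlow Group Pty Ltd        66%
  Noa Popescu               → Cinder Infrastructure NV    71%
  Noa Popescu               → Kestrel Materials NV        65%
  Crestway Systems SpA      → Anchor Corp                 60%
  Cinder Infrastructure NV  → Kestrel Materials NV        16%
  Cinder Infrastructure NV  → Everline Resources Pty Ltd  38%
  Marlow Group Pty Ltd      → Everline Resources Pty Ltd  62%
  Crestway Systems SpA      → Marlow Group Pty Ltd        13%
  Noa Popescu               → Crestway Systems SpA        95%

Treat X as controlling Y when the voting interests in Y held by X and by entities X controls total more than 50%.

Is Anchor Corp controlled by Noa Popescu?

Noa holds 95% of Crestway, so Noa controls Crestway.
Noa and Crestway together hold 22% + 60% = 82% of Anchor, so Noa controls Anchor.

Yes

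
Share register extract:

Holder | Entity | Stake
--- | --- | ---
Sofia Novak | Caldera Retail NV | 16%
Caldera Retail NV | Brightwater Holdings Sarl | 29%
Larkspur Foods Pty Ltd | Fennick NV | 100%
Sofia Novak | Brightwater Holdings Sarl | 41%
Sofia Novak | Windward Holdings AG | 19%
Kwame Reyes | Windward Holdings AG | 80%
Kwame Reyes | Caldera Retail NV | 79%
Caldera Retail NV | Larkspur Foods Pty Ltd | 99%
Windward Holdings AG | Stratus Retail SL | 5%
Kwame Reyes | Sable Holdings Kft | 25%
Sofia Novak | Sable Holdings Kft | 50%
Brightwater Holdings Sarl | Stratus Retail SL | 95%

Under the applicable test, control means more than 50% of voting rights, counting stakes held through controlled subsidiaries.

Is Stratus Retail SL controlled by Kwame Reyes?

No

Kwame holds 80% of Windward, so Kwame controls Windward.
Kwame holds 79% of Caldera, so Kwame controls Caldera.
Caldera holds 99% of Larkspur, so Kwame controls Larkspur.
Larkspur holds 100% of Fennick, so Kwame controls Fennick.
In Stratus, Kwame's side holds only 5%, not > 50%.
So Kwame does not control Stratus.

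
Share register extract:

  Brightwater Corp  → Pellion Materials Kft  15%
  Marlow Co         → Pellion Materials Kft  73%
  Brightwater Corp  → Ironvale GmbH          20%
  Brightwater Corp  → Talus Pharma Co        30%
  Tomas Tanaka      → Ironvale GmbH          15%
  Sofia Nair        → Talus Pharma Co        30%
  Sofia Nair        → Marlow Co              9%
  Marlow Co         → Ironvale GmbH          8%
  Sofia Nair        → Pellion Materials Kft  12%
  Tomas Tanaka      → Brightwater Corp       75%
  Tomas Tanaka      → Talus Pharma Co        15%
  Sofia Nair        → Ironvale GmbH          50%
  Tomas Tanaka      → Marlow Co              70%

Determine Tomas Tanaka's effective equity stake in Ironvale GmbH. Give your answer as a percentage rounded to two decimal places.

Tomas reaches Ironvale along 3 paths.
Via Marlow: 70% × 8% = 5.6%.
Direct stake: 15% = 15%.
Via Brightwater: 75% × 20% = 15%.
Total: 5.6% + 15% + 15% = 35.6%.
Rounded: 35.60%.

35.60%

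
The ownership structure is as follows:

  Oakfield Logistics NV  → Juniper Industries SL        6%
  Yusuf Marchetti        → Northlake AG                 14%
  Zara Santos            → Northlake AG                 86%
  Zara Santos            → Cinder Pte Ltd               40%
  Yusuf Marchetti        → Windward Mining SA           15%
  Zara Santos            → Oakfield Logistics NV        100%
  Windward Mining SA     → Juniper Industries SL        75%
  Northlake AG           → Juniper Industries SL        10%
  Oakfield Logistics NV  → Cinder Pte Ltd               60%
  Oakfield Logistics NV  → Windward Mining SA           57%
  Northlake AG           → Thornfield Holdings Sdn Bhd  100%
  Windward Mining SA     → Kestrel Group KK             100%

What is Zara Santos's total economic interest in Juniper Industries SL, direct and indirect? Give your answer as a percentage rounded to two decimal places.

Zara reaches Juniper along 3 paths.
Via Oakfield: 100% × 6% = 6%.
Via Oakfield → Windward: 100% × 57% × 75% = 42.75%.
Via Northlake: 86% × 10% = 8.6%.
Total: 6% + 42.75% + 8.6% = 57.35%.

57.35%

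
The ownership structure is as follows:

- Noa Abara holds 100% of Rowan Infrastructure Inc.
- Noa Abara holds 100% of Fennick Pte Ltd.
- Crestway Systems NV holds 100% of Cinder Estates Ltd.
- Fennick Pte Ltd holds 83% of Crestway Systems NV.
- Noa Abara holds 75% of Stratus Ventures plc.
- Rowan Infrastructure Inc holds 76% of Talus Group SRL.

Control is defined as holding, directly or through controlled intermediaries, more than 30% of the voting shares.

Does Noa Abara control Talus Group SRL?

Yes

Noa holds 100% of Rowan, so Noa controls Rowan.
Rowan holds 76% of Talus, so Noa controls Talus.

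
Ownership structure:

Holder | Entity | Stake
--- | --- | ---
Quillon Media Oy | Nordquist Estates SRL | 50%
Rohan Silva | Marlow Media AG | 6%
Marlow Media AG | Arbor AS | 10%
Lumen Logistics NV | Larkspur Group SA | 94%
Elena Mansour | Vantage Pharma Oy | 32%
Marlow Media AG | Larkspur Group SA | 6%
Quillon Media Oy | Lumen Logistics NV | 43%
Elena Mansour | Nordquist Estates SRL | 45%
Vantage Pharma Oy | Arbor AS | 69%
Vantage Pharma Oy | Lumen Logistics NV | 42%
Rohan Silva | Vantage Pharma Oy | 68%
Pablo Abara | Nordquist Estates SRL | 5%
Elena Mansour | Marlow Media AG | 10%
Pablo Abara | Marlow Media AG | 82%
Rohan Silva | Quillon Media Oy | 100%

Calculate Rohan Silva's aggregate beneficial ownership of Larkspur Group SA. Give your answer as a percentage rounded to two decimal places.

Rohan reaches Larkspur along 3 paths.
Via Marlow: 6% × 6% = 0.36%.
Via Quillon → Lumen: 100% × 43% × 94% = 40.42%.
Via Vantage → Lumen: 68% × 42% × 94% = 26.8464%.
Total: 0.36% + 40.42% + 26.8464% = 67.6264%.
Rounded: 67.63%.

67.63%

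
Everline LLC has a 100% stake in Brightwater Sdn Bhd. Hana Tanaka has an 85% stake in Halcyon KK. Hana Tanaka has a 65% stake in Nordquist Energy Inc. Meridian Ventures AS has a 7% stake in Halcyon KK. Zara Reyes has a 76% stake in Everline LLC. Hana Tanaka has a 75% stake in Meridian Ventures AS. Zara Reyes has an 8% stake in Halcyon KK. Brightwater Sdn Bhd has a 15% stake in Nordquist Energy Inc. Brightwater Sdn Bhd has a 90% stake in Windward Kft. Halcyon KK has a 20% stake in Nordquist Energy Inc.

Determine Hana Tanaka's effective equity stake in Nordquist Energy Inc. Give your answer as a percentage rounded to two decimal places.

Hana reaches Nordquist along 3 paths.
Direct stake: 65% = 65%.
Via Meridian → Halcyon: 75% × 7% × 20% = 1.05%.
Via Halcyon: 85% × 20% = 17%.
Total: 65% + 1.05% + 17% = 83.05%.

83.05%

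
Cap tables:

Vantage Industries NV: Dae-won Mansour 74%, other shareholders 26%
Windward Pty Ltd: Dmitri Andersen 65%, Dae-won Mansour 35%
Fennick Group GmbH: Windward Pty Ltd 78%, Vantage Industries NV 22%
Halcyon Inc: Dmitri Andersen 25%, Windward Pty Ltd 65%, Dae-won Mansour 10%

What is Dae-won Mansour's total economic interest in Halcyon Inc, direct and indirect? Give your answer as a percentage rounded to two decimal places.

Dae-won reaches Halcyon along 2 paths.
Via Windward: 35% × 65% = 22.75%.
Direct stake: 10% = 10%.
Total: 22.75% + 10% = 32.75%.

32.75%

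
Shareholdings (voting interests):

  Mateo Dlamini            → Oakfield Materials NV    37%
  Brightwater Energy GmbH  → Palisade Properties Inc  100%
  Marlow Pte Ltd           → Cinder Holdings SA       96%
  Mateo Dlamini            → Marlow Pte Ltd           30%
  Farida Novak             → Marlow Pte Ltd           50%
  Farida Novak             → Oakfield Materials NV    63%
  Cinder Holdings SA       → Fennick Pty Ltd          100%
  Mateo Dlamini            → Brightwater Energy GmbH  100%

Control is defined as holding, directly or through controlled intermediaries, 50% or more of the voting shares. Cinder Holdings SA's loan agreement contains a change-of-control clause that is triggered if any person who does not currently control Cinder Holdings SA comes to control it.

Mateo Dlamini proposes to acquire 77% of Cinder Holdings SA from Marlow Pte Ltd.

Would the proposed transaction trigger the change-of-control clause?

The purchase adds only to Mateo's holdings (Marlow's stake shrinks), so Mateo is the only person who could newly come to control Cinder.
Mateo holds 100% of Brightwater, so Mateo controls Brightwater.
Brightwater holds 100% of Palisade, so Mateo controls Palisade.
Neither Mateo nor any entity Mateo controls holds any voting interest in Cinder.
So before the transaction, Mateo does not control Cinder.
After the purchase, Mateo holds 77% of Cinder directly, and Marlow's stake falls to 19%.
Mateo holds 77% of Cinder, so Mateo controls Cinder.
Mateo did not control Cinder before and does after, so the clause is triggered.

Yes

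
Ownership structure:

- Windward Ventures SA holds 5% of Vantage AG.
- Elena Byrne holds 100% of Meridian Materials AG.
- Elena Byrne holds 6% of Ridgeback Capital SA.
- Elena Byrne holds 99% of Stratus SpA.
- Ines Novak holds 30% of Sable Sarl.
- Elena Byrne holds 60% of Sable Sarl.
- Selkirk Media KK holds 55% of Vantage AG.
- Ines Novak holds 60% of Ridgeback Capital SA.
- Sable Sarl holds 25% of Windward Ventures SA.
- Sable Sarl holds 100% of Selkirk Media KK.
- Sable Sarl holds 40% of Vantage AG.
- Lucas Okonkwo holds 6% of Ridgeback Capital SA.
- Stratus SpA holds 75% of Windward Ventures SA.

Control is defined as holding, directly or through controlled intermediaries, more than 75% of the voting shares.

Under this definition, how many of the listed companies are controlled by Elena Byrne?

Elena holds 99% of Stratus, so Elena controls Stratus.
Elena holds 100% of Meridian, so Elena controls Meridian.
No other company's threshold is met.
Elena controls 2 companies.

2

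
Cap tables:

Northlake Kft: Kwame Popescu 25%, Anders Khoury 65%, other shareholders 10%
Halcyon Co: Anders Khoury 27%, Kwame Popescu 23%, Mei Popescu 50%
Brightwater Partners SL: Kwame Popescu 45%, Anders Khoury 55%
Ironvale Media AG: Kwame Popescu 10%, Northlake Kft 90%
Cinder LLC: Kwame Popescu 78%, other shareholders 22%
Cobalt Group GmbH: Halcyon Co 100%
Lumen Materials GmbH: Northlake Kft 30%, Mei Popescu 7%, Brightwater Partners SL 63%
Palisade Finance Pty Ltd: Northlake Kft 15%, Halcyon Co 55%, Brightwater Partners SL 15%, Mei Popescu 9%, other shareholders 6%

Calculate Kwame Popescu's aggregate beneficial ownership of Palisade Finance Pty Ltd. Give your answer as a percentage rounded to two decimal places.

Kwame reaches Palisade along 3 paths.
Via Northlake: 25% × 15% = 3.75%.
Via Halcyon: 23% × 55% = 12.65%.
Via Brightwater: 45% × 15% = 6.75%.
Total: 3.75% + 12.65% + 6.75% = 23.15%.

23.15%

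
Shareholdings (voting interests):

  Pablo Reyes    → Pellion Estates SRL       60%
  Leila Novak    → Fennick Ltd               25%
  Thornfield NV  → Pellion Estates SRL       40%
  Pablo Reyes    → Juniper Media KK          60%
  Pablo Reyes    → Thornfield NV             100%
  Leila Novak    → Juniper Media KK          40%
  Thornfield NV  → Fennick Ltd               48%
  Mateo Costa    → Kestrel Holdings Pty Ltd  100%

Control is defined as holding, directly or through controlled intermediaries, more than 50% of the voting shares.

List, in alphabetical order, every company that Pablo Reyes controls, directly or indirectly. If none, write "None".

Juniper Media KK, Pellion Estates SRL, Thornfield NV

Pablo holds 100% of Thornfield, so Pablo controls Thornfield.
Pablo holds 60% of Juniper, so Pablo controls Juniper.
Thornfield and Pablo together hold 40% + 60% = 100% of Pellion, so Pablo controls Pellion.
No other company's threshold is met.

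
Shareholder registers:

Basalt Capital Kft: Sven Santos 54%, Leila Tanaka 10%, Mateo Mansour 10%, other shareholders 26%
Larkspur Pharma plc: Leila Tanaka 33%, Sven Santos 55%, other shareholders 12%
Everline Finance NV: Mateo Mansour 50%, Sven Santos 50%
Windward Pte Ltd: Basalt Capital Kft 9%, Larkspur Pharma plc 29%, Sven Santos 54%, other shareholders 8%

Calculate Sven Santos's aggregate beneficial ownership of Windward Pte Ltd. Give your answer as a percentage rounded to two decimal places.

74.81%

Sven reaches Windward along 3 paths.
Via Basalt: 54% × 9% = 4.86%.
Via Larkspur: 55% × 29% = 15.95%.
Direct stake: 54% = 54%.
Total: 4.86% + 15.95% + 54% = 74.81%.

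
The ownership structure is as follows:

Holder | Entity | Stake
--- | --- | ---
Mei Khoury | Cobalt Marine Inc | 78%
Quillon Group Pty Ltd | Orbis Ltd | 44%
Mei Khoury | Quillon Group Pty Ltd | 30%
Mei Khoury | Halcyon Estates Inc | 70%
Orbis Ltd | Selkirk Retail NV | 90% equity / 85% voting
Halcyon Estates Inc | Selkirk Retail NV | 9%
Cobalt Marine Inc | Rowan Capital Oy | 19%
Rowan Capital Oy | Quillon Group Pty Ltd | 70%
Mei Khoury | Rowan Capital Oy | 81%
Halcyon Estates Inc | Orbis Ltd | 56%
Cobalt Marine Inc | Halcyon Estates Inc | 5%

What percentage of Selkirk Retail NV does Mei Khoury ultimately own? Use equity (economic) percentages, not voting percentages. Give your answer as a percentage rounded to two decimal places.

82.34%

Mei reaches Selkirk along 7 paths.
Via Halcyon: 70% × 9% = 6.3%.
Via Cobalt → Halcyon: 78% × 5% × 9% = 0.351%.
Via Halcyon → Orbis: 70% × 56% × 90% = 35.28%.
Via Cobalt → Halcyon → Orbis: 78% × 5% × 56% × 90% = 1.9656%.
Via Rowan → Quillon → Orbis: 81% × 70% × 44% × 90% = 22.4532%.
Via Cobalt → Rowan → Quillon → Orbis: 78% × 19% × 70% × 44% × 90% = 4.108104%.
Via Quillon → Orbis: 30% × 44% × 90% = 11.88%.
Total: 6.3% + 0.351% + 35.28% + 1.9656% + 22.4532% + 4.108104% + 11.88% = 82.337904%.
Rounded: 82.34%.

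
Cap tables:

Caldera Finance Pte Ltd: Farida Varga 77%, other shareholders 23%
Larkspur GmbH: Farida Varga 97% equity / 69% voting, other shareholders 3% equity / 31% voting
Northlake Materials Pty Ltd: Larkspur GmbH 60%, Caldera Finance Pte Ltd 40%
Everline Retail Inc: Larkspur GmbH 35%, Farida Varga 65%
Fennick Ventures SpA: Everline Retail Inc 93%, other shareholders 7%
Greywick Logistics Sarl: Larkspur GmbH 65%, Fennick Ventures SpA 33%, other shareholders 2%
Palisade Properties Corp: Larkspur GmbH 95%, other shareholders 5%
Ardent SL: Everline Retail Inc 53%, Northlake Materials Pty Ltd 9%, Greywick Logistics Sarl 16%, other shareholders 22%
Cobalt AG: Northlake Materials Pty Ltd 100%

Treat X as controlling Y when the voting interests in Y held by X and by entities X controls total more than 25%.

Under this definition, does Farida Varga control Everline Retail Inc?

Farida holds 69% of Larkspur, so Farida controls Larkspur.
Larkspur and Farida together hold 35% + 65% = 100% of Everline, so Farida controls Everline.

Yes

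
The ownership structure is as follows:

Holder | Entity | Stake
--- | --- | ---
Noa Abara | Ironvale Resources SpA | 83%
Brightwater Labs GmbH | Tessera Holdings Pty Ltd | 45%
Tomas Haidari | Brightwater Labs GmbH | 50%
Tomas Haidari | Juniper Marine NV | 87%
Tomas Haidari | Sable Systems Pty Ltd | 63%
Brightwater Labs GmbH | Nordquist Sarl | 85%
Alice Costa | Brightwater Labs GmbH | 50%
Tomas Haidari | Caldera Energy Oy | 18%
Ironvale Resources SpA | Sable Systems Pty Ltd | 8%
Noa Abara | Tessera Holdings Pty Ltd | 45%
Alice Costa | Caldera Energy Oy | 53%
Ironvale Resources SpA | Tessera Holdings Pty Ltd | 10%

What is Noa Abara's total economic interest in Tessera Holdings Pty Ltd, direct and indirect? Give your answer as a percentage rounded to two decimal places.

Noa reaches Tessera along 2 paths.
Via Ironvale: 83% × 10% = 8.3%.
Direct stake: 45% = 45%.
Total: 8.3% + 45% = 53.3%.
Rounded: 53.30%.

53.30%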